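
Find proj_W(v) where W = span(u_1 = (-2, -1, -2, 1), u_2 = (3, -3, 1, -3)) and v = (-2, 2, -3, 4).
proj_W(v) = (-127/36, 67/36, -23/12, 107/36)

Set up U = [u_1 | ... | u_2] ∈ R^(4×2). The projector onto W = col(U) is P = U (U^T U)^(-1) U^T.
Compute U^T U =
  [10, -8]
  [-8, 28],
and U^T v = (12, -27).
Solve U^T U · c = U^T v for the coefficients: c = (5/9, -29/36). The projection is proj_W(v) = U c.
Check: (v - proj_W(v)) · u_1 = 0  (should be 0).
Check: (v - proj_W(v)) · u_2 = 0  (should be 0).
Result: proj_W(v) = (-127/36, 67/36, -23/12, 107/36).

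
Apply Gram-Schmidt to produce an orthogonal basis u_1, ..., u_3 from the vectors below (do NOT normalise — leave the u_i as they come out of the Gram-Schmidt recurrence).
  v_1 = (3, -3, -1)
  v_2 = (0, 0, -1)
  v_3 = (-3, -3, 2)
Orthogonal basis:
  u_1 = (3, -3, -1)
  u_2 = (-3/19, 3/19, -18/19)
  u_3 = (-3, -3, 0)

Apply the Gram-Schmidt recurrence
  u_1 = v_1
  u_i = v_i − Σ_{j<i} ((v_i · u_j) / (u_j · u_j)) · u_j.

Step by step this gives:
  u_1 = (3, -3, -1)
  u_2 = (-3/19, 3/19, -18/19)
  u_3 = (-3, -3, 0)

Orthogonality check:
  u_2 · u_1 = 0 (should be 0)
  u_3 · u_1 = 0 (should be 0)
  u_3 · u_2 = 0 (should be 0)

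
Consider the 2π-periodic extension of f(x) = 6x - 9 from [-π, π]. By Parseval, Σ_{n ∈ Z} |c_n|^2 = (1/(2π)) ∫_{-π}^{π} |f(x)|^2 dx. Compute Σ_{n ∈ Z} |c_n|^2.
Σ |c_n|^2 = 12π^2 + 81

Expand and integrate term by term over [-π, π]:
  ∫ (6x)^2 dx = 36·(2π^3/3); ∫ 2·6·(-9)·x dx = 0 (odd integrand); ∫ (-9)^2 dx = 81·2π.
So (1/(2π)) ∫_{-π}^{π} (6x - 9)^2 dx = 36π^2/3 + 81 = 12π^2 + 81.
Parseval ⇒ Σ |c_n|^2 = 12π^2 + 81.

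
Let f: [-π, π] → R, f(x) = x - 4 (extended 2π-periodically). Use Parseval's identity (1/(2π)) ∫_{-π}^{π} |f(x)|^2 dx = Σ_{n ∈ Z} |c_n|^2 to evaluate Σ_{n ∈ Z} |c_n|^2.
Σ |c_n|^2 = π^2/3 + 16

Expand and integrate term by term over [-π, π]:
  ∫ (x)^2 dx = 1·(2π^3/3); ∫ 2·1·(-4)·x dx = 0 (odd integrand); ∫ (-4)^2 dx = 16·2π.
So (1/(2π)) ∫_{-π}^{π} (x - 4)^2 dx = 1π^2/3 + 16 = π^2/3 + 16.
Parseval ⇒ Σ |c_n|^2 = π^2/3 + 16.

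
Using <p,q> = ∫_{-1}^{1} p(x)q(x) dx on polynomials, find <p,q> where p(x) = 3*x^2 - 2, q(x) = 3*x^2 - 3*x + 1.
<p,q> = -12/5

Expand the product: p(x)·q(x) = 9*x^4 - 9*x^3 - 3*x^2 + 6*x - 2.
∫_{-1}^{1} of each monomial x^k gives [2/(k+1) if k even, 0 if k odd]. Integrating term-by-term (or equivalently evaluating the antiderivative F(x) = 9*x^5/5 - 9*x^4/4 - x^3 + 3*x^2 - 2*x at the endpoints):
  F(1) − F(−1) = -9/20 − (39/20) = -12/5.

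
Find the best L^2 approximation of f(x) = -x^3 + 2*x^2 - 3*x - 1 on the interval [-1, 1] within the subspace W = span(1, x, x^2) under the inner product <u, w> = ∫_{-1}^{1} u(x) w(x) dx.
g(x) = 2*x^2 - 18*x/5 - 1

The best approximation g ∈ W is the orthogonal projection of f onto W. Writing g = a_0 + a_1 x + a_2 x^2, the coefficients solve the normal equations G · a = b where
  G_{ij} = <φ_i, φ_j> and b_i = <f, φ_i>, with φ_0 = 1, φ_1 = x, φ_2 = x^2.
G =
  [2, 0, 2/3]
  [0, 2/3, 0]
  [2/3, 0, 2/5],
b = (-2/3, -12/5, 2/15).
Solving gives a_0 = -1, a_1 = -18/5, a_2 = 2, so
  g(x) = 2*x^2 - 18*x/5 - 1.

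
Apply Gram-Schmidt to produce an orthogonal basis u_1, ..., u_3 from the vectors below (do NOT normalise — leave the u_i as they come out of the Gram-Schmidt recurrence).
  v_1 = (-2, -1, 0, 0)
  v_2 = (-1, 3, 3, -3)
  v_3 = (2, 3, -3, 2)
Orthogonal basis:
  u_1 = (-2, -1, 0, 0)
  u_2 = (-7/5, 14/5, 3, -3)
  u_3 = (-177/139, 354/139, -276/139, 137/139)

Apply the Gram-Schmidt recurrence
  u_1 = v_1
  u_i = v_i − Σ_{j<i} ((v_i · u_j) / (u_j · u_j)) · u_j.

Step by step this gives:
  u_1 = (-2, -1, 0, 0)
  u_2 = (-7/5, 14/5, 3, -3)
  u_3 = (-177/139, 354/139, -276/139, 137/139)

Orthogonality check:
  u_2 · u_1 = 0 (should be 0)
  u_3 · u_1 = 0 (should be 0)
  u_3 · u_2 = 0 (should be 0)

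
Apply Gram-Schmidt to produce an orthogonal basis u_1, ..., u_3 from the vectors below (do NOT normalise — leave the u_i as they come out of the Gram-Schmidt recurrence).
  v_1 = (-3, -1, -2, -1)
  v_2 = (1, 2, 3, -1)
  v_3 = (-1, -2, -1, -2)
Orthogonal basis:
  u_1 = (-3, -1, -2, -1)
  u_2 = (-1, 4/3, 5/3, -5/3)
  u_3 = (4/5, -7/5, 1/5, -7/5)

Apply the Gram-Schmidt recurrence
  u_1 = v_1
  u_i = v_i − Σ_{j<i} ((v_i · u_j) / (u_j · u_j)) · u_j.

Step by step this gives:
  u_1 = (-3, -1, -2, -1)
  u_2 = (-1, 4/3, 5/3, -5/3)
  u_3 = (4/5, -7/5, 1/5, -7/5)

Orthogonality check:
  u_2 · u_1 = 0 (should be 0)
  u_3 · u_1 = 0 (should be 0)
  u_3 · u_2 = 0 (should be 0)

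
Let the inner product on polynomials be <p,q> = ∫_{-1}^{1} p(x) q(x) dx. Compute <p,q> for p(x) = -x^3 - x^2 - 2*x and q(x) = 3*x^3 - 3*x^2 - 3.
<p,q> = -2/35

Expand the product: p(x)·q(x) = -3*x^6 - 3*x^4 + 9*x^3 + 3*x^2 + 6*x.
∫_{-1}^{1} of each monomial x^k gives [2/(k+1) if k even, 0 if k odd]. Integrating term-by-term (or equivalently evaluating the antiderivative F(x) = -3*x^7/7 - 3*x^5/5 + 9*x^4/4 + x^3 + 3*x^2 at the endpoints):
  F(1) − F(−1) = 731/140 − (739/140) = -2/35.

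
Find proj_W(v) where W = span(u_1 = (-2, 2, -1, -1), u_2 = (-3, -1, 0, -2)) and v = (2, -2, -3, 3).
proj_W(v) = (5/2, -1/2, 1/2, 3/2)

Set up U = [u_1 | ... | u_2] ∈ R^(4×2). The projector onto W = col(U) is P = U (U^T U)^(-1) U^T.
Compute U^T U =
  [10, 6]
  [6, 14],
and U^T v = (-8, -10).
Solve U^T U · c = U^T v for the coefficients: c = (-1/2, -1/2). The projection is proj_W(v) = U c.
Check: (v - proj_W(v)) · u_1 = 0  (should be 0).
Check: (v - proj_W(v)) · u_2 = 0  (should be 0).
Result: proj_W(v) = (5/2, -1/2, 1/2, 3/2).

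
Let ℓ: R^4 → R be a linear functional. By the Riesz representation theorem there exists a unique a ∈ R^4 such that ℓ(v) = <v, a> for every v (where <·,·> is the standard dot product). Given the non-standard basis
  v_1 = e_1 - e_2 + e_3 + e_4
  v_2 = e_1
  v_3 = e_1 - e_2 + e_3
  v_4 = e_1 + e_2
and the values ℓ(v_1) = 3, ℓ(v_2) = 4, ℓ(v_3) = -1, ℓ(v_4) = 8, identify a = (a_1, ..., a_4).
a = (4, 4, -1, 4)

Write a = (a_1, ..., a_4) in the standard basis. For each basis vector v_i, ℓ(v_i) = <v_i, a> is a linear equation in the a_j's. Collect the n equations into a matrix system V a = ℓ, where row i of V is v_i (expressed in the standard basis). Since V is invertible (lower-triangular with 1s on the diagonal, up to permutation), solve by back-substitution:
  V =
[[1, -1, 1, 1],
 [1, 0, 0, 0],
 [1, -1, 1, 0],
 [1, 1, 0, 0]]
  V a = (3, 4, -1, 8)
Solving gives a = (4, 4, -1, 4).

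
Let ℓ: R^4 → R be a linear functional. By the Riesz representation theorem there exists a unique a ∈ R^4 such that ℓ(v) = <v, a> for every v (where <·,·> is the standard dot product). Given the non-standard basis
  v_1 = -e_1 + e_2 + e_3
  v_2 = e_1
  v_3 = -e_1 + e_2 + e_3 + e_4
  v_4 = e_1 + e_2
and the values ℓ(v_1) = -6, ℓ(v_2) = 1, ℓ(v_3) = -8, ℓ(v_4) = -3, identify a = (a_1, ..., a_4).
a = (1, -4, -1, -2)

Write a = (a_1, ..., a_4) in the standard basis. For each basis vector v_i, ℓ(v_i) = <v_i, a> is a linear equation in the a_j's. Collect the n equations into a matrix system V a = ℓ, where row i of V is v_i (expressed in the standard basis). Since V is invertible (lower-triangular with 1s on the diagonal, up to permutation), solve by back-substitution:
  V =
[[-1, 1, 1, 0],
 [1, 0, 0, 0],
 [-1, 1, 1, 1],
 [1, 1, 0, 0]]
  V a = (-6, 1, -8, -3)
Solving gives a = (1, -4, -1, -2).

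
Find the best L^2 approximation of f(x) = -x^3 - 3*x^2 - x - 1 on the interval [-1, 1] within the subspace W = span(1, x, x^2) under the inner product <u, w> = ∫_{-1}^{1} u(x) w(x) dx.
g(x) = -3*x^2 - 8*x/5 - 1

The best approximation g ∈ W is the orthogonal projection of f onto W. Writing g = a_0 + a_1 x + a_2 x^2, the coefficients solve the normal equations G · a = b where
  G_{ij} = <φ_i, φ_j> and b_i = <f, φ_i>, with φ_0 = 1, φ_1 = x, φ_2 = x^2.
G =
  [2, 0, 2/3]
  [0, 2/3, 0]
  [2/3, 0, 2/5],
b = (-4, -16/15, -28/15).
Solving gives a_0 = -1, a_1 = -8/5, a_2 = -3, so
  g(x) = -3*x^2 - 8*x/5 - 1.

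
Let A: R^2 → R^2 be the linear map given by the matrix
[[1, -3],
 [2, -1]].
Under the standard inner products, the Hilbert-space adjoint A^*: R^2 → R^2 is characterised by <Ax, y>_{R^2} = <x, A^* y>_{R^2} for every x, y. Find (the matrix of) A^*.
A^* = A^T =
[[1, 2],
 [-3, -1]]

For real matrices with standard dot products, the defining identity <Ax, y> = <x, A^* y> gives (Ax)^T y = x^T (A^*) y, i.e. x^T A^T y = x^T (A^*) y. Since this holds for all x, y, we must have A^* = A^T. Therefore
A^* =
[[1, 2],
 [-3, -1]].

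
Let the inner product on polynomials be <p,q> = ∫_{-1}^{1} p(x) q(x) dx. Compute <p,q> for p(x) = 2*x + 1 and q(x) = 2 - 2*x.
<p,q> = 4/3

Expand the product: p(x)·q(x) = -4*x^2 + 2*x + 2.
∫_{-1}^{1} of each monomial x^k gives [2/(k+1) if k even, 0 if k odd]. Integrating term-by-term (or equivalently evaluating the antiderivative F(x) = -4*x^3/3 + x^2 + 2*x at the endpoints):
  F(1) − F(−1) = 5/3 − (1/3) = 4/3.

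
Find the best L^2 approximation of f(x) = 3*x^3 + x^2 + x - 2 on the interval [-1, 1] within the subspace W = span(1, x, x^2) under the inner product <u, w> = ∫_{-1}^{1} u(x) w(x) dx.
g(x) = x^2 + 14*x/5 - 2

The best approximation g ∈ W is the orthogonal projection of f onto W. Writing g = a_0 + a_1 x + a_2 x^2, the coefficients solve the normal equations G · a = b where
  G_{ij} = <φ_i, φ_j> and b_i = <f, φ_i>, with φ_0 = 1, φ_1 = x, φ_2 = x^2.
G =
  [2, 0, 2/3]
  [0, 2/3, 0]
  [2/3, 0, 2/5],
b = (-10/3, 28/15, -14/15).
Solving gives a_0 = -2, a_1 = 14/5, a_2 = 1, so
  g(x) = x^2 + 14*x/5 - 2.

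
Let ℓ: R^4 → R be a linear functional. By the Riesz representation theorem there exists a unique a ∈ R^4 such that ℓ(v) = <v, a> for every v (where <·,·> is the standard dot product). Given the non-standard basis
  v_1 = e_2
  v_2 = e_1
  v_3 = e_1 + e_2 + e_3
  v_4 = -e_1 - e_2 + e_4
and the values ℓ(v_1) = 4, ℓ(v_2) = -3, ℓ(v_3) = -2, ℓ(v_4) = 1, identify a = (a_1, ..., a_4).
a = (-3, 4, -3, 2)

Write a = (a_1, ..., a_4) in the standard basis. For each basis vector v_i, ℓ(v_i) = <v_i, a> is a linear equation in the a_j's. Collect the n equations into a matrix system V a = ℓ, where row i of V is v_i (expressed in the standard basis). Since V is invertible (lower-triangular with 1s on the diagonal, up to permutation), solve by back-substitution:
  V =
[[0, 1, 0, 0],
 [1, 0, 0, 0],
 [1, 1, 1, 0],
 [-1, -1, 0, 1]]
  V a = (4, -3, -2, 1)
Solving gives a = (-3, 4, -3, 2).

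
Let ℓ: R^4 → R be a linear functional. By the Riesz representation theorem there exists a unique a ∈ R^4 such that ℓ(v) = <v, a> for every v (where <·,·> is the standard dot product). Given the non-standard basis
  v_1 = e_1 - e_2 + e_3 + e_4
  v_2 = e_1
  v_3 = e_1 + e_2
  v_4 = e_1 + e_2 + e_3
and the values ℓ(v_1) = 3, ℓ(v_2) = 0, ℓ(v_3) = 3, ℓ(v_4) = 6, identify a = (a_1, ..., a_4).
a = (0, 3, 3, 3)

Write a = (a_1, ..., a_4) in the standard basis. For each basis vector v_i, ℓ(v_i) = <v_i, a> is a linear equation in the a_j's. Collect the n equations into a matrix system V a = ℓ, where row i of V is v_i (expressed in the standard basis). Since V is invertible (lower-triangular with 1s on the diagonal, up to permutation), solve by back-substitution:
  V =
[[1, -1, 1, 1],
 [1, 0, 0, 0],
 [1, 1, 0, 0],
 [1, 1, 1, 0]]
  V a = (3, 0, 3, 6)
Solving gives a = (0, 3, 3, 3).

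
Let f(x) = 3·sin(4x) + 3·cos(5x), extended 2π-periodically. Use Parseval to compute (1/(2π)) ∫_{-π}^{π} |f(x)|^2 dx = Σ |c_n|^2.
Σ |c_n|^2 = 9

Expand |f|^2 and use orthogonality of {sin(nx), cos(mx)} on [-π, π]:
  ∫_{-π}^{π} sin(nx)^2 dx = π, ∫ cos(mx)^2 dx = π, and cross terms integrate to 0.
So ∫_{-π}^{π} f(x)^2 dx = 3^2 · π + 3^2 · π = (9 + 9)π.
Divide by 2π: (9 + 9)/2 = 9.
By Parseval, this equals Σ |c_n|^2.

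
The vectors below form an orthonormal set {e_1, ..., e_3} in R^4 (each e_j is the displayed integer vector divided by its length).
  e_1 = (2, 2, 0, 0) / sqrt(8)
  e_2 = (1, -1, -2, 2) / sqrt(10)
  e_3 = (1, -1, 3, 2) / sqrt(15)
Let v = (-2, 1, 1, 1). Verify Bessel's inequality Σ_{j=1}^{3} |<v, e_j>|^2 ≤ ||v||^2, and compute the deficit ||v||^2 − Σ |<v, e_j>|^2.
Σ |<v, e_j>|^2 = 5/3; ||v||^2 = 7; deficit = 16/3

Write each e_j = u_j / sqrt(<u_j, u_j>) where u_j is the displayed integer vector. Then <v, e_j> = <v, u_j> / sqrt(<u_j, u_j>), so |<v, e_j>|^2 = <v, u_j>^2 / <u_j, u_j>.
Coefficients: <v, e_1> = -2/sqrt(8), <v, e_2> = -3/sqrt(10), <v, e_3> = 2/sqrt(15).
Square and sum: Σ |<v, e_j>|^2 = 5/3.
Compute ||v||^2 = v·v = 7.
Deficit = 7 − 5/3 = 16/3 ≥ 0, confirming Bessel's inequality. (The deficit equals ||v − Σ <v,e_j> e_j||^2, the squared distance from v to span{e_j}.)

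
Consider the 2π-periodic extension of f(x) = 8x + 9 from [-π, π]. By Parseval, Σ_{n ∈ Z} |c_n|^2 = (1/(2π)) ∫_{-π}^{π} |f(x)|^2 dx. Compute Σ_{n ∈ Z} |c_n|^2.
Σ |c_n|^2 = 64π^2/3 + 81

Expand and integrate term by term over [-π, π]:
  ∫ (8x)^2 dx = 64·(2π^3/3); ∫ 2·8·(9)·x dx = 0 (odd integrand); ∫ 9^2 dx = 81·2π.
So (1/(2π)) ∫_{-π}^{π} (8x + 9)^2 dx = 64π^2/3 + 81 = 64π^2/3 + 81.
Parseval ⇒ Σ |c_n|^2 = 64π^2/3 + 81.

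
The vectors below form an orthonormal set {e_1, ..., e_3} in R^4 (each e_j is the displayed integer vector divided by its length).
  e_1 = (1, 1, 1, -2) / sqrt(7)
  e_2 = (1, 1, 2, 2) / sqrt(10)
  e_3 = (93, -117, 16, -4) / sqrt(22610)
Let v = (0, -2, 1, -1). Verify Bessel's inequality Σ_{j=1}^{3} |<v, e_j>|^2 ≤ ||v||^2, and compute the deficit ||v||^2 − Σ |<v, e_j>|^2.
Σ |<v, e_j>|^2 = 1097/323; ||v||^2 = 6; deficit = 841/323

Write each e_j = u_j / sqrt(<u_j, u_j>) where u_j is the displayed integer vector. Then <v, e_j> = <v, u_j> / sqrt(<u_j, u_j>), so |<v, e_j>|^2 = <v, u_j>^2 / <u_j, u_j>.
Coefficients: <v, e_1> = 1/sqrt(7), <v, e_2> = -2/sqrt(10), <v, e_3> = 254/sqrt(22610).
Square and sum: Σ |<v, e_j>|^2 = 1097/323.
Compute ||v||^2 = v·v = 6.
Deficit = 6 − 1097/323 = 841/323 ≥ 0, confirming Bessel's inequality. (The deficit equals ||v − Σ <v,e_j> e_j||^2, the squared distance from v to span{e_j}.)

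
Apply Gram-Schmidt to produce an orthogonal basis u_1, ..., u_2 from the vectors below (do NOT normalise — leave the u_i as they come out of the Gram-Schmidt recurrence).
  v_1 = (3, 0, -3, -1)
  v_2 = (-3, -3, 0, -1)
Orthogonal basis:
  u_1 = (3, 0, -3, -1)
  u_2 = (-33/19, -3, -24/19, -27/19)

Apply the Gram-Schmidt recurrence
  u_1 = v_1
  u_i = v_i − Σ_{j<i} ((v_i · u_j) / (u_j · u_j)) · u_j.

Step by step this gives:
  u_1 = (3, 0, -3, -1)
  u_2 = (-33/19, -3, -24/19, -27/19)

Orthogonality check:
  u_2 · u_1 = 0 (should be 0)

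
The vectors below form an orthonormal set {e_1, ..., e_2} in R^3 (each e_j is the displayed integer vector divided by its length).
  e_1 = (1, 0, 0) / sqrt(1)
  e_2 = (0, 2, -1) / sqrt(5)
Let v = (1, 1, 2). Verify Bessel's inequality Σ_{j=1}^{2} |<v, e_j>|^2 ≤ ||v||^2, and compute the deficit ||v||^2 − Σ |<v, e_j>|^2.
Σ |<v, e_j>|^2 = 1; ||v||^2 = 6; deficit = 5

Write each e_j = u_j / sqrt(<u_j, u_j>) where u_j is the displayed integer vector. Then <v, e_j> = <v, u_j> / sqrt(<u_j, u_j>), so |<v, e_j>|^2 = <v, u_j>^2 / <u_j, u_j>.
Coefficients: <v, e_1> = 1/sqrt(1), <v, e_2> = 0/sqrt(5).
Square and sum: Σ |<v, e_j>|^2 = 1.
Compute ||v||^2 = v·v = 6.
Deficit = 6 − 1 = 5 ≥ 0, confirming Bessel's inequality. (The deficit equals ||v − Σ <v,e_j> e_j||^2, the squared distance from v to span{e_j}.)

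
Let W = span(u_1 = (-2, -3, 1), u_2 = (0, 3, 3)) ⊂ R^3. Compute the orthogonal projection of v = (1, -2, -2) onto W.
proj_W(v) = (1/3, -5/3, -7/3)

Set up U = [u_1 | ... | u_2] ∈ R^(3×2). The projector onto W = col(U) is P = U (U^T U)^(-1) U^T.
Compute U^T U =
  [14, -6]
  [-6, 18],
and U^T v = (2, -12).
Solve U^T U · c = U^T v for the coefficients: c = (-1/6, -13/18). The projection is proj_W(v) = U c.
Check: (v - proj_W(v)) · u_1 = 0  (should be 0).
Check: (v - proj_W(v)) · u_2 = 0  (should be 0).
Result: proj_W(v) = (1/3, -5/3, -7/3).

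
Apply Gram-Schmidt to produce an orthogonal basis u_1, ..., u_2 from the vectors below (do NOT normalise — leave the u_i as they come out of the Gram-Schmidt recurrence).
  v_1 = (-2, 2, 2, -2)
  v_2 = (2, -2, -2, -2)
Orthogonal basis:
  u_1 = (-2, 2, 2, -2)
  u_2 = (1, -1, -1, -3)

Apply the Gram-Schmidt recurrence
  u_1 = v_1
  u_i = v_i − Σ_{j<i} ((v_i · u_j) / (u_j · u_j)) · u_j.

Step by step this gives:
  u_1 = (-2, 2, 2, -2)
  u_2 = (1, -1, -1, -3)

Orthogonality check:
  u_2 · u_1 = 0 (should be 0)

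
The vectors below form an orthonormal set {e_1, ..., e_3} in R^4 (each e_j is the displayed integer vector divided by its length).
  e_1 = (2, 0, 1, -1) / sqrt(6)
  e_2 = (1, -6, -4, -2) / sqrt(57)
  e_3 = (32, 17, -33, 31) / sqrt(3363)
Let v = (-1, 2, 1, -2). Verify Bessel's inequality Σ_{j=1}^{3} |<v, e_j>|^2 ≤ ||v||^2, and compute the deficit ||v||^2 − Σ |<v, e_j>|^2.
Σ |<v, e_j>|^2 = 673/118; ||v||^2 = 10; deficit = 507/118

Write each e_j = u_j / sqrt(<u_j, u_j>) where u_j is the displayed integer vector. Then <v, e_j> = <v, u_j> / sqrt(<u_j, u_j>), so |<v, e_j>|^2 = <v, u_j>^2 / <u_j, u_j>.
Coefficients: <v, e_1> = 1/sqrt(6), <v, e_2> = -13/sqrt(57), <v, e_3> = -93/sqrt(3363).
Square and sum: Σ |<v, e_j>|^2 = 673/118.
Compute ||v||^2 = v·v = 10.
Deficit = 10 − 673/118 = 507/118 ≥ 0, confirming Bessel's inequality. (The deficit equals ||v − Σ <v,e_j> e_j||^2, the squared distance from v to span{e_j}.)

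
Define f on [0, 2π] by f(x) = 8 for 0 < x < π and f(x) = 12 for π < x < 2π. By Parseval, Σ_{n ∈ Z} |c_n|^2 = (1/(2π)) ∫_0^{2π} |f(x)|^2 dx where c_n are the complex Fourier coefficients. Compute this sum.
Σ |c_n|^2 = 104

Parseval equates the L^2 energy of f (normalised by 1/(2π)) with the ℓ^2 sum of its Fourier coefficients: (1/(2π)) ∫_0^{2π} |f|^2 = Σ |c_n|^2.
Compute the left side: (1/(2π)) [∫_0^π 8^2 dx + ∫_π^{2π} 12^2 dx] = (1/(2π)) · (64π + 144π) = (64 + 144)/2 = 104.
So Σ_{n ∈ Z} |c_n|^2 = 104.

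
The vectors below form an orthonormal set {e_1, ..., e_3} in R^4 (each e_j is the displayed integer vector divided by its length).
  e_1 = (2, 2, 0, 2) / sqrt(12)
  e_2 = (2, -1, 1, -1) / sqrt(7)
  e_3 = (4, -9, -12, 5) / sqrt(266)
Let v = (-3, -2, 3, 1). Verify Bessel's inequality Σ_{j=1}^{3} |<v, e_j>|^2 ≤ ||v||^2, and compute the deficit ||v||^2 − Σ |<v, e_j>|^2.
Σ |<v, e_j>|^2 = 941/114; ||v||^2 = 23; deficit = 1681/114

Write each e_j = u_j / sqrt(<u_j, u_j>) where u_j is the displayed integer vector. Then <v, e_j> = <v, u_j> / sqrt(<u_j, u_j>), so |<v, e_j>|^2 = <v, u_j>^2 / <u_j, u_j>.
Coefficients: <v, e_1> = -8/sqrt(12), <v, e_2> = -2/sqrt(7), <v, e_3> = -25/sqrt(266).
Square and sum: Σ |<v, e_j>|^2 = 941/114.
Compute ||v||^2 = v·v = 23.
Deficit = 23 − 941/114 = 1681/114 ≥ 0, confirming Bessel's inequality. (The deficit equals ||v − Σ <v,e_j> e_j||^2, the squared distance from v to span{e_j}.)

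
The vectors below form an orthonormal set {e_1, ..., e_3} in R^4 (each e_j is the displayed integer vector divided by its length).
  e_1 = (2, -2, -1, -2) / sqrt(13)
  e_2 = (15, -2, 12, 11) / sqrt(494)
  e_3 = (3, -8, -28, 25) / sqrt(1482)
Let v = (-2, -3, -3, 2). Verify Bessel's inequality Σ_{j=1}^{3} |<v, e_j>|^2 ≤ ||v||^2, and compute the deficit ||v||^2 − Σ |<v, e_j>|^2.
Σ |<v, e_j>|^2 = 725/39; ||v||^2 = 26; deficit = 289/39

Write each e_j = u_j / sqrt(<u_j, u_j>) where u_j is the displayed integer vector. Then <v, e_j> = <v, u_j> / sqrt(<u_j, u_j>), so |<v, e_j>|^2 = <v, u_j>^2 / <u_j, u_j>.
Coefficients: <v, e_1> = 1/sqrt(13), <v, e_2> = -38/sqrt(494), <v, e_3> = 152/sqrt(1482).
Square and sum: Σ |<v, e_j>|^2 = 725/39.
Compute ||v||^2 = v·v = 26.
Deficit = 26 − 725/39 = 289/39 ≥ 0, confirming Bessel's inequality. (The deficit equals ||v − Σ <v,e_j> e_j||^2, the squared distance from v to span{e_j}.)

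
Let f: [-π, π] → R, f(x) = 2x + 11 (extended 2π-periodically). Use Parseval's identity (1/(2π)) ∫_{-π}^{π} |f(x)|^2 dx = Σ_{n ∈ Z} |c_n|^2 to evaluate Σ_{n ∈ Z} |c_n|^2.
Σ |c_n|^2 = 4π^2/3 + 121

Expand and integrate term by term over [-π, π]:
  ∫ (2x)^2 dx = 4·(2π^3/3); ∫ 2·2·(11)·x dx = 0 (odd integrand); ∫ 11^2 dx = 121·2π.
So (1/(2π)) ∫_{-π}^{π} (2x + 11)^2 dx = 4π^2/3 + 121 = 4π^2/3 + 121.
Parseval ⇒ Σ |c_n|^2 = 4π^2/3 + 121.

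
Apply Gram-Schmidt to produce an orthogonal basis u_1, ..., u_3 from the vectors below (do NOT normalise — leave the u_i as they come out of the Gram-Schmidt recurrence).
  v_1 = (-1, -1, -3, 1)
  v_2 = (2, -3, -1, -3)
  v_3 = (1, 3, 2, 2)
Orthogonal basis:
  u_1 = (-1, -1, -3, 1)
  u_2 = (25/12, -35/12, -3/4, -37/12)
  u_3 = (18/11, 28/55, -129/275, 203/275)

Apply the Gram-Schmidt recurrence
  u_1 = v_1
  u_i = v_i − Σ_{j<i} ((v_i · u_j) / (u_j · u_j)) · u_j.

Step by step this gives:
  u_1 = (-1, -1, -3, 1)
  u_2 = (25/12, -35/12, -3/4, -37/12)
  u_3 = (18/11, 28/55, -129/275, 203/275)

Orthogonality check:
  u_2 · u_1 = 0 (should be 0)
  u_3 · u_1 = 0 (should be 0)
  u_3 · u_2 = 0 (should be 0)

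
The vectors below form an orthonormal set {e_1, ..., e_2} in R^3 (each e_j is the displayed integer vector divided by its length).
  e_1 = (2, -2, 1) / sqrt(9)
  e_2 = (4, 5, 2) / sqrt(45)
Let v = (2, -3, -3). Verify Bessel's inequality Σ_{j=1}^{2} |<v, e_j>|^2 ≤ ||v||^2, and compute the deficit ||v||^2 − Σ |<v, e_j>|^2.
Σ |<v, e_j>|^2 = 46/5; ||v||^2 = 22; deficit = 64/5

Write each e_j = u_j / sqrt(<u_j, u_j>) where u_j is the displayed integer vector. Then <v, e_j> = <v, u_j> / sqrt(<u_j, u_j>), so |<v, e_j>|^2 = <v, u_j>^2 / <u_j, u_j>.
Coefficients: <v, e_1> = 7/sqrt(9), <v, e_2> = -13/sqrt(45).
Square and sum: Σ |<v, e_j>|^2 = 46/5.
Compute ||v||^2 = v·v = 22.
Deficit = 22 − 46/5 = 64/5 ≥ 0, confirming Bessel's inequality. (The deficit equals ||v − Σ <v,e_j> e_j||^2, the squared distance from v to span{e_j}.)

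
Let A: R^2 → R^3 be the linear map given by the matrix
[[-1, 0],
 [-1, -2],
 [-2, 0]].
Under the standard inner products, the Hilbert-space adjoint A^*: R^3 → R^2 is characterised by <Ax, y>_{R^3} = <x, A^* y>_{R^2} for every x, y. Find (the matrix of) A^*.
A^* = A^T =
[[-1, -1, -2],
 [0, -2, 0]]

For real matrices with standard dot products, the defining identity <Ax, y> = <x, A^* y> gives (Ax)^T y = x^T (A^*) y, i.e. x^T A^T y = x^T (A^*) y. Since this holds for all x, y, we must have A^* = A^T. Therefore
A^* =
[[-1, -1, -2],
 [0, -2, 0]].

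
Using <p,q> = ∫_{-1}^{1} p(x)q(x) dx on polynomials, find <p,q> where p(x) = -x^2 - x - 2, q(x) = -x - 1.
<p,q> = 16/3

Expand the product: p(x)·q(x) = x^3 + 2*x^2 + 3*x + 2.
∫_{-1}^{1} of each monomial x^k gives [2/(k+1) if k even, 0 if k odd]. Integrating term-by-term (or equivalently evaluating the antiderivative F(x) = x^4/4 + 2*x^3/3 + 3*x^2/2 + 2*x at the endpoints):
  F(1) − F(−1) = 53/12 − (-11/12) = 16/3.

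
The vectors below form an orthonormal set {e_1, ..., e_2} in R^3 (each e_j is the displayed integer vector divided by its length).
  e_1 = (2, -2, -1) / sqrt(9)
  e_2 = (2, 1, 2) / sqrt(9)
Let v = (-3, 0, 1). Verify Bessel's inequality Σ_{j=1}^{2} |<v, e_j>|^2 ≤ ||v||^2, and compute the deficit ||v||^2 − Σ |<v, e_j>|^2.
Σ |<v, e_j>|^2 = 65/9; ||v||^2 = 10; deficit = 25/9

Write each e_j = u_j / sqrt(<u_j, u_j>) where u_j is the displayed integer vector. Then <v, e_j> = <v, u_j> / sqrt(<u_j, u_j>), so |<v, e_j>|^2 = <v, u_j>^2 / <u_j, u_j>.
Coefficients: <v, e_1> = -7/sqrt(9), <v, e_2> = -4/sqrt(9).
Square and sum: Σ |<v, e_j>|^2 = 65/9.
Compute ||v||^2 = v·v = 10.
Deficit = 10 − 65/9 = 25/9 ≥ 0, confirming Bessel's inequality. (The deficit equals ||v − Σ <v,e_j> e_j||^2, the squared distance from v to span{e_j}.)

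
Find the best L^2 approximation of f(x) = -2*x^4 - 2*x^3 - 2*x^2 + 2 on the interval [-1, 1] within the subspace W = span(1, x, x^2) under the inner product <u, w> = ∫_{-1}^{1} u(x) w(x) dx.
g(x) = -26*x^2/7 - 6*x/5 + 76/35

The best approximation g ∈ W is the orthogonal projection of f onto W. Writing g = a_0 + a_1 x + a_2 x^2, the coefficients solve the normal equations G · a = b where
  G_{ij} = <φ_i, φ_j> and b_i = <f, φ_i>, with φ_0 = 1, φ_1 = x, φ_2 = x^2.
G =
  [2, 0, 2/3]
  [0, 2/3, 0]
  [2/3, 0, 2/5],
b = (28/15, -4/5, -4/105).
Solving gives a_0 = 76/35, a_1 = -6/5, a_2 = -26/7, so
  g(x) = -26*x^2/7 - 6*x/5 + 76/35.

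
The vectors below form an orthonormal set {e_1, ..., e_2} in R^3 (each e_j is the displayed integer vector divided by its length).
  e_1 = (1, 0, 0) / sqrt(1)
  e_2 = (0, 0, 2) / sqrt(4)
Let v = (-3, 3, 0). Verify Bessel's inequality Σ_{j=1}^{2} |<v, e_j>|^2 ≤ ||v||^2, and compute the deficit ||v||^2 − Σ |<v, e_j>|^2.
Σ |<v, e_j>|^2 = 9; ||v||^2 = 18; deficit = 9

Write each e_j = u_j / sqrt(<u_j, u_j>) where u_j is the displayed integer vector. Then <v, e_j> = <v, u_j> / sqrt(<u_j, u_j>), so |<v, e_j>|^2 = <v, u_j>^2 / <u_j, u_j>.
Coefficients: <v, e_1> = -3/sqrt(1), <v, e_2> = 0/sqrt(4).
Square and sum: Σ |<v, e_j>|^2 = 9.
Compute ||v||^2 = v·v = 18.
Deficit = 18 − 9 = 9 ≥ 0, confirming Bessel's inequality. (The deficit equals ||v − Σ <v,e_j> e_j||^2, the squared distance from v to span{e_j}.)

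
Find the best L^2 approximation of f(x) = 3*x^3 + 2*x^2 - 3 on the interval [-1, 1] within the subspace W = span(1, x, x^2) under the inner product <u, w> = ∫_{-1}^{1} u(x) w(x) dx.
g(x) = 2*x^2 + 9*x/5 - 3

The best approximation g ∈ W is the orthogonal projection of f onto W. Writing g = a_0 + a_1 x + a_2 x^2, the coefficients solve the normal equations G · a = b where
  G_{ij} = <φ_i, φ_j> and b_i = <f, φ_i>, with φ_0 = 1, φ_1 = x, φ_2 = x^2.
G =
  [2, 0, 2/3]
  [0, 2/3, 0]
  [2/3, 0, 2/5],
b = (-14/3, 6/5, -6/5).
Solving gives a_0 = -3, a_1 = 9/5, a_2 = 2, so
  g(x) = 2*x^2 + 9*x/5 - 3.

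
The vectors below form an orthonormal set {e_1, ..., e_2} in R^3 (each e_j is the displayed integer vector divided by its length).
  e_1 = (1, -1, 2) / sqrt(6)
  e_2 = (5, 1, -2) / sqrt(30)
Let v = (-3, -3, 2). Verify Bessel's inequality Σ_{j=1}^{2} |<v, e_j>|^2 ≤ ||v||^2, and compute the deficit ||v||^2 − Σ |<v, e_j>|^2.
Σ |<v, e_j>|^2 = 94/5; ||v||^2 = 22; deficit = 16/5

Write each e_j = u_j / sqrt(<u_j, u_j>) where u_j is the displayed integer vector. Then <v, e_j> = <v, u_j> / sqrt(<u_j, u_j>), so |<v, e_j>|^2 = <v, u_j>^2 / <u_j, u_j>.
Coefficients: <v, e_1> = 4/sqrt(6), <v, e_2> = -22/sqrt(30).
Square and sum: Σ |<v, e_j>|^2 = 94/5.
Compute ||v||^2 = v·v = 22.
Deficit = 22 − 94/5 = 16/5 ≥ 0, confirming Bessel's inequality. (The deficit equals ||v − Σ <v,e_j> e_j||^2, the squared distance from v to span{e_j}.)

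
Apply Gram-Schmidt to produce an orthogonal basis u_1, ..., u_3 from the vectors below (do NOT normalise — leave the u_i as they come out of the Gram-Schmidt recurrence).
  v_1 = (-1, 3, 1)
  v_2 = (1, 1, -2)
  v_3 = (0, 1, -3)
Orthogonal basis:
  u_1 = (-1, 3, 1)
  u_2 = (1, 1, -2)
  u_3 = (-7/6, -1/6, -2/3)

Apply the Gram-Schmidt recurrence
  u_1 = v_1
  u_i = v_i − Σ_{j<i} ((v_i · u_j) / (u_j · u_j)) · u_j.

Step by step this gives:
  u_1 = (-1, 3, 1)
  u_2 = (1, 1, -2)
  u_3 = (-7/6, -1/6, -2/3)

Orthogonality check:
  u_2 · u_1 = 0 (should be 0)
  u_3 · u_1 = 0 (should be 0)
  u_3 · u_2 = 0 (should be 0)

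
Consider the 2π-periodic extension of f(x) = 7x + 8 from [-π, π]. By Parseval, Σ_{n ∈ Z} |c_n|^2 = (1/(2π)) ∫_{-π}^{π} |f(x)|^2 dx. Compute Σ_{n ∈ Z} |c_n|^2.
Σ |c_n|^2 = 49π^2/3 + 64

Expand and integrate term by term over [-π, π]:
  ∫ (7x)^2 dx = 49·(2π^3/3); ∫ 2·7·(8)·x dx = 0 (odd integrand); ∫ 8^2 dx = 64·2π.
So (1/(2π)) ∫_{-π}^{π} (7x + 8)^2 dx = 49π^2/3 + 64 = 49π^2/3 + 64.
Parseval ⇒ Σ |c_n|^2 = 49π^2/3 + 64.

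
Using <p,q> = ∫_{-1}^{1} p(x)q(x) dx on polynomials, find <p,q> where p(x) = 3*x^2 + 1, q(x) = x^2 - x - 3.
<p,q> = -152/15

Expand the product: p(x)·q(x) = 3*x^4 - 3*x^3 - 8*x^2 - x - 3.
∫_{-1}^{1} of each monomial x^k gives [2/(k+1) if k even, 0 if k odd]. Integrating term-by-term (or equivalently evaluating the antiderivative F(x) = 3*x^5/5 - 3*x^4/4 - 8*x^3/3 - x^2/2 - 3*x at the endpoints):
  F(1) − F(−1) = -379/60 − (229/60) = -152/15.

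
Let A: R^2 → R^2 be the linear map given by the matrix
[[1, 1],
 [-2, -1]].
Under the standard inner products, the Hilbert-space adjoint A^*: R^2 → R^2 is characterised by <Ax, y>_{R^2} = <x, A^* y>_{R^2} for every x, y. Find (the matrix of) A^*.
A^* = A^T =
[[1, -2],
 [1, -1]]

For real matrices with standard dot products, the defining identity <Ax, y> = <x, A^* y> gives (Ax)^T y = x^T (A^*) y, i.e. x^T A^T y = x^T (A^*) y. Since this holds for all x, y, we must have A^* = A^T. Therefore
A^* =
[[1, -2],
 [1, -1]].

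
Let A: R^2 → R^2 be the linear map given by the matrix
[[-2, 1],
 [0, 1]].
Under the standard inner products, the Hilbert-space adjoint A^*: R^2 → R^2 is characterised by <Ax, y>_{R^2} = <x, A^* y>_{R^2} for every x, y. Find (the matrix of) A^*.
A^* = A^T =
[[-2, 0],
 [1, 1]]

For real matrices with standard dot products, the defining identity <Ax, y> = <x, A^* y> gives (Ax)^T y = x^T (A^*) y, i.e. x^T A^T y = x^T (A^*) y. Since this holds for all x, y, we must have A^* = A^T. Therefore
A^* =
[[-2, 0],
 [1, 1]].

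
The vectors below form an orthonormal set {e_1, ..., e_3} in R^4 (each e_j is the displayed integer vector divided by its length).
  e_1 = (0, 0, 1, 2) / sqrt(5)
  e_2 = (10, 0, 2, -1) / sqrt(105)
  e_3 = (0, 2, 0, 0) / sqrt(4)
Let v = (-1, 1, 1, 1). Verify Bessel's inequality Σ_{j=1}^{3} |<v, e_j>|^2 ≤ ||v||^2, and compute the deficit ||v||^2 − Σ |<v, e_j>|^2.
Σ |<v, e_j>|^2 = 25/7; ||v||^2 = 4; deficit = 3/7

Write each e_j = u_j / sqrt(<u_j, u_j>) where u_j is the displayed integer vector. Then <v, e_j> = <v, u_j> / sqrt(<u_j, u_j>), so |<v, e_j>|^2 = <v, u_j>^2 / <u_j, u_j>.
Coefficients: <v, e_1> = 3/sqrt(5), <v, e_2> = -9/sqrt(105), <v, e_3> = 2/sqrt(4).
Square and sum: Σ |<v, e_j>|^2 = 25/7.
Compute ||v||^2 = v·v = 4.
Deficit = 4 − 25/7 = 3/7 ≥ 0, confirming Bessel's inequality. (The deficit equals ||v − Σ <v,e_j> e_j||^2, the squared distance from v to span{e_j}.)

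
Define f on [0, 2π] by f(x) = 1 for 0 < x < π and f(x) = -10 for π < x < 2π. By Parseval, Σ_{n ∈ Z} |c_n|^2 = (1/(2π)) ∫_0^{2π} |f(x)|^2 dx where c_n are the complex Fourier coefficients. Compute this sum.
Σ |c_n|^2 = 101/2

Parseval equates the L^2 energy of f (normalised by 1/(2π)) with the ℓ^2 sum of its Fourier coefficients: (1/(2π)) ∫_0^{2π} |f|^2 = Σ |c_n|^2.
Compute the left side: (1/(2π)) [∫_0^π 1^2 dx + ∫_π^{2π} (-10)^2 dx] = (1/(2π)) · (1π + 100π) = (1 + 100)/2 = 101/2.
So Σ_{n ∈ Z} |c_n|^2 = 101/2.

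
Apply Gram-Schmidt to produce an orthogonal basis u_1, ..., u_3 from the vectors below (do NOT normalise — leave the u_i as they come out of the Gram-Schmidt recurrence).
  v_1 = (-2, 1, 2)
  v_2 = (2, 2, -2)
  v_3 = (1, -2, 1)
Orthogonal basis:
  u_1 = (-2, 1, 2)
  u_2 = (2/3, 8/3, -2/3)
  u_3 = (1, 0, 1)

Apply the Gram-Schmidt recurrence
  u_1 = v_1
  u_i = v_i − Σ_{j<i} ((v_i · u_j) / (u_j · u_j)) · u_j.

Step by step this gives:
  u_1 = (-2, 1, 2)
  u_2 = (2/3, 8/3, -2/3)
  u_3 = (1, 0, 1)

Orthogonality check:
  u_2 · u_1 = 0 (should be 0)
  u_3 · u_1 = 0 (should be 0)
  u_3 · u_2 = 0 (should be 0)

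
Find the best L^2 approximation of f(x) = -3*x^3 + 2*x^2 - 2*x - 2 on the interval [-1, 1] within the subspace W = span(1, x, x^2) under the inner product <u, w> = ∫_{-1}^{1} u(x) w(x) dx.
g(x) = 2*x^2 - 19*x/5 - 2

The best approximation g ∈ W is the orthogonal projection of f onto W. Writing g = a_0 + a_1 x + a_2 x^2, the coefficients solve the normal equations G · a = b where
  G_{ij} = <φ_i, φ_j> and b_i = <f, φ_i>, with φ_0 = 1, φ_1 = x, φ_2 = x^2.
G =
  [2, 0, 2/3]
  [0, 2/3, 0]
  [2/3, 0, 2/5],
b = (-8/3, -38/15, -8/15).
Solving gives a_0 = -2, a_1 = -19/5, a_2 = 2, so
  g(x) = 2*x^2 - 19*x/5 - 2.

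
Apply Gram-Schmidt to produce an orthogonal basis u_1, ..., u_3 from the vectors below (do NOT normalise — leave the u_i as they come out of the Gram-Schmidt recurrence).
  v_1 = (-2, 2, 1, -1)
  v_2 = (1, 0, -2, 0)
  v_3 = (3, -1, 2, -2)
Orthogonal basis:
  u_1 = (-2, 2, 1, -1)
  u_2 = (1/5, 4/5, -8/5, -2/5)
  u_3 = (40/17, 7/17, 20/17, -46/17)

Apply the Gram-Schmidt recurrence
  u_1 = v_1
  u_i = v_i − Σ_{j<i} ((v_i · u_j) / (u_j · u_j)) · u_j.

Step by step this gives:
  u_1 = (-2, 2, 1, -1)
  u_2 = (1/5, 4/5, -8/5, -2/5)
  u_3 = (40/17, 7/17, 20/17, -46/17)

Orthogonality check:
  u_2 · u_1 = 0 (should be 0)
  u_3 · u_1 = 0 (should be 0)
  u_3 · u_2 = 0 (should be 0)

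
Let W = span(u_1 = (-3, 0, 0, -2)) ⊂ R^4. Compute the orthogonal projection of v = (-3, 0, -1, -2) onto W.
proj_W(v) = (-3, 0, 0, -2)

Set up U = [u_1 | ... | u_1] ∈ R^(4×1). The projector onto W = col(U) is P = U (U^T U)^(-1) U^T.
Compute U^T U =
  [13],
and U^T v = (13).
Solve U^T U · c = U^T v for the coefficients: c = (1). The projection is proj_W(v) = U c.
Check: (v - proj_W(v)) · u_1 = 0  (should be 0).
Result: proj_W(v) = (-3, 0, 0, -2).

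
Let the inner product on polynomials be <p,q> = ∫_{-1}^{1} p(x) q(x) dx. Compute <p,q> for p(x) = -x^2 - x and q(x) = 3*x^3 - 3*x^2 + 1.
<p,q> = -2/3

Expand the product: p(x)·q(x) = -3*x^5 + 3*x^3 - x^2 - x.
∫_{-1}^{1} of each monomial x^k gives [2/(k+1) if k even, 0 if k odd]. Integrating term-by-term (or equivalently evaluating the antiderivative F(x) = -x^6/2 + 3*x^4/4 - x^3/3 - x^2/2 at the endpoints):
  F(1) − F(−1) = -7/12 − (1/12) = -2/3.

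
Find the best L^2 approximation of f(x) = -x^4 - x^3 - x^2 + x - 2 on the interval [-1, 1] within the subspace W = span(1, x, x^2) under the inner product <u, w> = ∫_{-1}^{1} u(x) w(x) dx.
g(x) = -13*x^2/7 + 2*x/5 - 67/35

The best approximation g ∈ W is the orthogonal projection of f onto W. Writing g = a_0 + a_1 x + a_2 x^2, the coefficients solve the normal equations G · a = b where
  G_{ij} = <φ_i, φ_j> and b_i = <f, φ_i>, with φ_0 = 1, φ_1 = x, φ_2 = x^2.
G =
  [2, 0, 2/3]
  [0, 2/3, 0]
  [2/3, 0, 2/5],
b = (-76/15, 4/15, -212/105).
Solving gives a_0 = -67/35, a_1 = 2/5, a_2 = -13/7, so
  g(x) = -13*x^2/7 + 2*x/5 - 67/35.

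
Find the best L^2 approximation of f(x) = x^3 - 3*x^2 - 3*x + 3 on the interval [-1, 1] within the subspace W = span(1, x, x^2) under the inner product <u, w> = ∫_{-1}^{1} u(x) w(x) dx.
g(x) = -3*x^2 - 12*x/5 + 3

The best approximation g ∈ W is the orthogonal projection of f onto W. Writing g = a_0 + a_1 x + a_2 x^2, the coefficients solve the normal equations G · a = b where
  G_{ij} = <φ_i, φ_j> and b_i = <f, φ_i>, with φ_0 = 1, φ_1 = x, φ_2 = x^2.
G =
  [2, 0, 2/3]
  [0, 2/3, 0]
  [2/3, 0, 2/5],
b = (4, -8/5, 4/5).
Solving gives a_0 = 3, a_1 = -12/5, a_2 = -3, so
  g(x) = -3*x^2 - 12*x/5 + 3.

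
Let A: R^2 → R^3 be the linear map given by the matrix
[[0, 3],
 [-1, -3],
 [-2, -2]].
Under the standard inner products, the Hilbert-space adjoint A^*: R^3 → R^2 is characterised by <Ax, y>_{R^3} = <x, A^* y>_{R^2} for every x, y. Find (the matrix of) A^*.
A^* = A^T =
[[0, -1, -2],
 [3, -3, -2]]

For real matrices with standard dot products, the defining identity <Ax, y> = <x, A^* y> gives (Ax)^T y = x^T (A^*) y, i.e. x^T A^T y = x^T (A^*) y. Since this holds for all x, y, we must have A^* = A^T. Therefore
A^* =
[[0, -1, -2],
 [3, -3, -2]].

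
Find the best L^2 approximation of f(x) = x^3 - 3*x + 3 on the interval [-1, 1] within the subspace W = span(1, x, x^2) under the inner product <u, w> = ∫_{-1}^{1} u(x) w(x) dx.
g(x) = 3 - 12*x/5

The best approximation g ∈ W is the orthogonal projection of f onto W. Writing g = a_0 + a_1 x + a_2 x^2, the coefficients solve the normal equations G · a = b where
  G_{ij} = <φ_i, φ_j> and b_i = <f, φ_i>, with φ_0 = 1, φ_1 = x, φ_2 = x^2.
G =
  [2, 0, 2/3]
  [0, 2/3, 0]
  [2/3, 0, 2/5],
b = (6, -8/5, 2).
Solving gives a_0 = 3, a_1 = -12/5, a_2 = 0, so
  g(x) = 3 - 12*x/5.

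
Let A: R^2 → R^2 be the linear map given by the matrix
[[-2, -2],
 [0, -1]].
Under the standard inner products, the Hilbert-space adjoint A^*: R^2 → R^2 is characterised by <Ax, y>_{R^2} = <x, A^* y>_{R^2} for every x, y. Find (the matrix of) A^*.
A^* = A^T =
[[-2, 0],
 [-2, -1]]

For real matrices with standard dot products, the defining identity <Ax, y> = <x, A^* y> gives (Ax)^T y = x^T (A^*) y, i.e. x^T A^T y = x^T (A^*) y. Since this holds for all x, y, we must have A^* = A^T. Therefore
A^* =
[[-2, 0],
 [-2, -1]].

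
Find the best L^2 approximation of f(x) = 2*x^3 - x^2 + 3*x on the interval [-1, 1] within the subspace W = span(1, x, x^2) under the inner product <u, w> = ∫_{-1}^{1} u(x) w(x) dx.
g(x) = -x^2 + 21*x/5

The best approximation g ∈ W is the orthogonal projection of f onto W. Writing g = a_0 + a_1 x + a_2 x^2, the coefficients solve the normal equations G · a = b where
  G_{ij} = <φ_i, φ_j> and b_i = <f, φ_i>, with φ_0 = 1, φ_1 = x, φ_2 = x^2.
G =
  [2, 0, 2/3]
  [0, 2/3, 0]
  [2/3, 0, 2/5],
b = (-2/3, 14/5, -2/5).
Solving gives a_0 = 0, a_1 = 21/5, a_2 = -1, so
  g(x) = -x^2 + 21*x/5.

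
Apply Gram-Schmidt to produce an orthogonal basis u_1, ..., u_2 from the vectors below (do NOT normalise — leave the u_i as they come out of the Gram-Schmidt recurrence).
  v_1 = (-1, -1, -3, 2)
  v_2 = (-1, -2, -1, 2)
Orthogonal basis:
  u_1 = (-1, -1, -3, 2)
  u_2 = (-1/3, -4/3, 1, 2/3)

Apply the Gram-Schmidt recurrence
  u_1 = v_1
  u_i = v_i − Σ_{j<i} ((v_i · u_j) / (u_j · u_j)) · u_j.

Step by step this gives:
  u_1 = (-1, -1, -3, 2)
  u_2 = (-1/3, -4/3, 1, 2/3)

Orthogonality check:
  u_2 · u_1 = 0 (should be 0)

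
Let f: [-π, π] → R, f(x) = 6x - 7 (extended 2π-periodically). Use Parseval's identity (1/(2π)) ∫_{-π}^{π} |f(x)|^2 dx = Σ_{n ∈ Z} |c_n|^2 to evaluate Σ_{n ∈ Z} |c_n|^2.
Σ |c_n|^2 = 12π^2 + 49

Expand and integrate term by term over [-π, π]:
  ∫ (6x)^2 dx = 36·(2π^3/3); ∫ 2·6·(-7)·x dx = 0 (odd integrand); ∫ (-7)^2 dx = 49·2π.
So (1/(2π)) ∫_{-π}^{π} (6x - 7)^2 dx = 36π^2/3 + 49 = 12π^2 + 49.
Parseval ⇒ Σ |c_n|^2 = 12π^2 + 49.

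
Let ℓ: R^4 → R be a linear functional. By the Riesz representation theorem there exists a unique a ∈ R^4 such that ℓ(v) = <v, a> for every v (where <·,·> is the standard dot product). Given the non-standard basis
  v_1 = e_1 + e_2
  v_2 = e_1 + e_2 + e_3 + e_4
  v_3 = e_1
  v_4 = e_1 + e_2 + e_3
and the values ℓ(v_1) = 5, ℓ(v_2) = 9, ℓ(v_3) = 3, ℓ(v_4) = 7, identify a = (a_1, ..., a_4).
a = (3, 2, 2, 2)

Write a = (a_1, ..., a_4) in the standard basis. For each basis vector v_i, ℓ(v_i) = <v_i, a> is a linear equation in the a_j's. Collect the n equations into a matrix system V a = ℓ, where row i of V is v_i (expressed in the standard basis). Since V is invertible (lower-triangular with 1s on the diagonal, up to permutation), solve by back-substitution:
  V =
[[1, 1, 0, 0],
 [1, 1, 1, 1],
 [1, 0, 0, 0],
 [1, 1, 1, 0]]
  V a = (5, 9, 3, 7)
Solving gives a = (3, 2, 2, 2).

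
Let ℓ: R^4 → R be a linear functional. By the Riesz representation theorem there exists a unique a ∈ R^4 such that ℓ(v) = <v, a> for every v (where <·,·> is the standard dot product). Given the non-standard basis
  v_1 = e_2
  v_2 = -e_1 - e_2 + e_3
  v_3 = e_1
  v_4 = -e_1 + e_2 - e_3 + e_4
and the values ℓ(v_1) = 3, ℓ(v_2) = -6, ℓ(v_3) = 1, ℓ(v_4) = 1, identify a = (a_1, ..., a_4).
a = (1, 3, -2, -3)

Write a = (a_1, ..., a_4) in the standard basis. For each basis vector v_i, ℓ(v_i) = <v_i, a> is a linear equation in the a_j's. Collect the n equations into a matrix system V a = ℓ, where row i of V is v_i (expressed in the standard basis). Since V is invertible (lower-triangular with 1s on the diagonal, up to permutation), solve by back-substitution:
  V =
[[0, 1, 0, 0],
 [-1, -1, 1, 0],
 [1, 0, 0, 0],
 [-1, 1, -1, 1]]
  V a = (3, -6, 1, 1)
Solving gives a = (1, 3, -2, -3).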